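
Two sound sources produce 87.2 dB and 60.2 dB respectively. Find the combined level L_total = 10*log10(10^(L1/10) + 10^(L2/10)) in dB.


10^(87.2/10) = 5.24807e+08
10^(60.2/10) = 1.04713e+06
Sum = 5.24807e+08 + 1.04713e+06 = 5.25854e+08
L_total = 10*log10(5.25854e+08) = 87.209 dB


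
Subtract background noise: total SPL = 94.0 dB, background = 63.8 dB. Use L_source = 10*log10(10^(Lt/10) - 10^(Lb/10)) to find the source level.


10^(94.0/10) = 2.51189e+09
10^(63.8/10) = 2.39883e+06
Difference = 2.51189e+09 - 2.39883e+06 = 2.50949e+09
L_source = 10*log10(2.50949e+09) = 93.996 dB


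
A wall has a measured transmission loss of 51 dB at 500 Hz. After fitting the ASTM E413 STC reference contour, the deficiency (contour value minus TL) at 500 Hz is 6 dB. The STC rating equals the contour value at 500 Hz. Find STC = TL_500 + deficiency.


By ASTM E413, STC = value of the fitted reference contour at 500 Hz.
Contour value at 500 Hz = TL_500 + deficiency = 51 + 6 = 57
STC = 57


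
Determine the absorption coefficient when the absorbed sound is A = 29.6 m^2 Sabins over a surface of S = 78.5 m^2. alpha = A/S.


Absorption coefficient = absorbed power / incident power
alpha = A / S = 29.6 / 78.5 = 0.37707


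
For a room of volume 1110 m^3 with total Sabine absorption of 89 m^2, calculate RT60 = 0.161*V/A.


RT60 = 0.161 * 1110 / 89 = 2.008 s


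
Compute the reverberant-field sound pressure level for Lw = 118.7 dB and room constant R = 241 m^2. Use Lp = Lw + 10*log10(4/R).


4/R = 4/241 = 0.0165975
Lp = 118.7 + 10*log10(0.0165975) = 100.9 dB


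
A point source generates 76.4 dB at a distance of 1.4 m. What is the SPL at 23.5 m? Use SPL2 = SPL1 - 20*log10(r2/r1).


r2/r1 = 23.5/1.4 = 16.7857
Correction = 20*log10(16.7857) = 24.4988 dB
SPL2 = 76.4 - 24.4988 = 51.901 dB


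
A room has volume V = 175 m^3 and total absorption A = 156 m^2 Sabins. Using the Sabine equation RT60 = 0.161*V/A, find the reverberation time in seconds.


RT60 = 0.161 * 175 / 156 = 0.18061 s


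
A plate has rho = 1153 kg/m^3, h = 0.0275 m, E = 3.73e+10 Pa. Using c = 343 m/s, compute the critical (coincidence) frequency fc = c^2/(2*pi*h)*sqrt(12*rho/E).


12*rho/E = 12*1153/3.73e+10 = 3.70938e-07
sqrt(12*rho/E) = sqrt(3.70938e-07) = 0.000609047
c^2/(2*pi*h) = 343^2/(2*pi*0.0275) = 680888
fc = 680888 * 0.000609047 = 414.69 Hz


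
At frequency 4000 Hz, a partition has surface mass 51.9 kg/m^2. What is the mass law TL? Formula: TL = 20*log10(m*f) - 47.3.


m * f = 51.9 * 4000 = 207600
20*log10(207600) = 106.345 dB
TL = 106.345 - 47.3 = 59.045 dB


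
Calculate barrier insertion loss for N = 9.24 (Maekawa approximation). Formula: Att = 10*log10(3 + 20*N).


3 + 20*N = 3 + 20*9.24 = 187.8
Att = 10*log10(187.8) = 22.737 dB


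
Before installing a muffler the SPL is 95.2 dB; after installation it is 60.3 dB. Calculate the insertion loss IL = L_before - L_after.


Insertion loss = SPL without muffler - SPL with muffler
IL = 95.2 - 60.3 = 34.9 dB


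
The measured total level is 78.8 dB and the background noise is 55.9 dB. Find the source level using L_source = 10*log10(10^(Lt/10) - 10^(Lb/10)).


10^(78.8/10) = 7.58578e+07
10^(55.9/10) = 389045
Difference = 7.58578e+07 - 389045 = 7.54688e+07
L_source = 10*log10(7.54688e+07) = 78.778 dB


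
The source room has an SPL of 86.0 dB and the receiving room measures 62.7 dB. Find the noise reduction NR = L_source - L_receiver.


NR = L_source - L_receiver (difference between source and receiving room levels)
NR = 86.0 - 62.7 = 23.3 dB


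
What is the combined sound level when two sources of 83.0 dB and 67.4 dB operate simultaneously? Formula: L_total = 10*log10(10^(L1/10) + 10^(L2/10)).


10^(83.0/10) = 1.99526e+08
10^(67.4/10) = 5.49541e+06
Sum = 1.99526e+08 + 5.49541e+06 = 2.05021e+08
L_total = 10*log10(2.05021e+08) = 83.118 dB


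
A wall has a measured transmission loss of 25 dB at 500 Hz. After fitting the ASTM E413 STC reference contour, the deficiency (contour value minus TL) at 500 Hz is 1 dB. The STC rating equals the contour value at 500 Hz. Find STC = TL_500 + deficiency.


By ASTM E413, STC = value of the fitted reference contour at 500 Hz.
Contour value at 500 Hz = TL_500 + deficiency = 25 + 1 = 26
STC = 26


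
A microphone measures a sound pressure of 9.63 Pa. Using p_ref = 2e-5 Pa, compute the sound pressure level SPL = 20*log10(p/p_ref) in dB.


p / p_ref = 9.63 / 2e-5 = 481500
SPL = 20 * log10(481500) = 113.65 dB


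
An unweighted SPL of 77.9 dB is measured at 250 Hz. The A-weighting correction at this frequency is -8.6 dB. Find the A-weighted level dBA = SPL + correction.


A-weighting table: 250 Hz -> -8.6 dB correction
SPL_A = SPL + correction = 77.9 + (-8.6) = 69.3 dBA


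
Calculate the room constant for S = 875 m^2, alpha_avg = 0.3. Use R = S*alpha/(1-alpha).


R = 875 * 0.3 / (1 - 0.3) = 375 m^2


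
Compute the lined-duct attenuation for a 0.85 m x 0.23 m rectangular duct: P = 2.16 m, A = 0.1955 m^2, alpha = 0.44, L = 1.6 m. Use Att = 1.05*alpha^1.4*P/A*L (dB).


alpha^1.4 = 0.44^1.4 = 0.316835
Attenuation rate = 1.05 * alpha^1.4 * P / A
= 1.05 * 0.316835 * 2.16 / 0.1955 = 3.67561 dB/m
Total Att = 3.67561 * 1.6 = 5.881 dB


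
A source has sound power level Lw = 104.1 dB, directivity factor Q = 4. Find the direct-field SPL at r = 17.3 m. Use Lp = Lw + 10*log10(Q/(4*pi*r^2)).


4*pi*r^2 = 4*pi*17.3^2 = 3760.99 m^2
Q / (4*pi*r^2) = 4 / 3760.99 = 0.00106355
Lp = 104.1 + 10*log10(0.00106355) = 74.368 dB


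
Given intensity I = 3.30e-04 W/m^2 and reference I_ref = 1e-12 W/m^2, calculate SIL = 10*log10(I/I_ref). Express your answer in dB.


I / I_ref = 3.30e-04 / 1e-12 = 3.3e+08
SIL = 10 * log10(3.3e+08) = 85.185 dB


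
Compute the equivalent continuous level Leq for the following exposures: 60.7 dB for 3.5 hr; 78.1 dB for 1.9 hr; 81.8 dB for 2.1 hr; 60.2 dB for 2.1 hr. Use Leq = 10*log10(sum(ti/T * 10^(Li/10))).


T_total = 3.5 + 1.9 + 2.1 + 2.1 = 9.6 hr
(3.5/9.6) * 10^(60.7/10) = 428348
(1.9/9.6) * 10^(78.1/10) = 1.27786e+07
(2.1/9.6) * 10^(81.8/10) = 3.31092e+07
(2.1/9.6) * 10^(60.2/10) = 229059
Sum = 428348 + 1.27786e+07 + 3.31092e+07 + 229059 = 4.65452e+07
Leq = 10*log10(4.65452e+07) = 76.679 dB


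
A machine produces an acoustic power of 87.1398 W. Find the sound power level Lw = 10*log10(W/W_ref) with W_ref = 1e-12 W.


W / W_ref = 87.1398 / 1e-12 = 8.71398e+13
Lw = 10 * log10(8.71398e+13) = 139.4 dB


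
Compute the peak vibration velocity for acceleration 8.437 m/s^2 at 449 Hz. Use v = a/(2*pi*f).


omega = 2*pi*f = 2*pi*449 = 2821.15 rad/s
v = a / omega = 8.437 / 2821.15 = 0.0029906 m/s


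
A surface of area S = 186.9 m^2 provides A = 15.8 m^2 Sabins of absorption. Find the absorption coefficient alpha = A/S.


Absorption coefficient = absorbed power / incident power
alpha = A / S = 15.8 / 186.9 = 0.084537


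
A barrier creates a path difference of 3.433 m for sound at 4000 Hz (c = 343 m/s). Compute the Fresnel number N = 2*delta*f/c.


N = 2*delta*f/c = 2*delta/lambda, where lambda = c/f
lambda = 343 / 4000 = 0.08575 m
N = 2 * 3.433 / 0.08575 = 80.07


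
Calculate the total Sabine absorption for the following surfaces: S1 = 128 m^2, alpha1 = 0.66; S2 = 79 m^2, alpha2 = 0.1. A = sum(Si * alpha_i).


128 * 0.66 = 84.48
79 * 0.1 = 7.9
A_total = 84.48 + 7.9 = 92.38 m^2


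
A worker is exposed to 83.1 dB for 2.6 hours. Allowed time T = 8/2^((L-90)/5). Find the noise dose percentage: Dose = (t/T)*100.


T_allowed = 8 / 2^((83.1 - 90)/5) = 20.8215 hr
Dose = 2.6 / 20.8215 * 100 = 12.487 %


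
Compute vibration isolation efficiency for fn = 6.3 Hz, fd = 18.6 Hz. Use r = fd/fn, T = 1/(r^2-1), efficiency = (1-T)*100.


r = 18.6 / 6.3 = 2.95238
r^2 - 1 = 2.95238^2 - 1 = 7.71655
T = 1/7.71655 = 0.129592
Efficiency = (1 - 0.129592)*100 = 87.041 %


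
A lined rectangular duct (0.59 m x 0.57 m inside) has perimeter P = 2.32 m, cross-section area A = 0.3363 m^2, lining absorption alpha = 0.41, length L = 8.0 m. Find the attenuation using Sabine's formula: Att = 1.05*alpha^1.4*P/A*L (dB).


alpha^1.4 = 0.41^1.4 = 0.28701
Attenuation rate = 1.05 * alpha^1.4 * P / A
= 1.05 * 0.28701 * 2.32 / 0.3363 = 2.07897 dB/m
Total Att = 2.07897 * 8.0 = 16.632 dB


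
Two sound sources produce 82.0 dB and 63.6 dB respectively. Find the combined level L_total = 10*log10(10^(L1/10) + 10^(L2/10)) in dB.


10^(82.0/10) = 1.58489e+08
10^(63.6/10) = 2.29087e+06
Sum = 1.58489e+08 + 2.29087e+06 = 1.6078e+08
L_total = 10*log10(1.6078e+08) = 82.062 dB


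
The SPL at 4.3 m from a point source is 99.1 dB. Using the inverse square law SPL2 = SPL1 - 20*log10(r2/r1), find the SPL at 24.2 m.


r2/r1 = 24.2/4.3 = 5.62791
Correction = 20*log10(5.62791) = 15.0069 dB
SPL2 = 99.1 - 15.0069 = 84.093 dB


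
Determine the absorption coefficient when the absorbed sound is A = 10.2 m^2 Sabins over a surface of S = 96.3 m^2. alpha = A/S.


Absorption coefficient = absorbed power / incident power
alpha = A / S = 10.2 / 96.3 = 0.10592


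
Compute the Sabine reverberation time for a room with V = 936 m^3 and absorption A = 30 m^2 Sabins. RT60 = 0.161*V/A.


RT60 = 0.161 * 936 / 30 = 5.0232 s


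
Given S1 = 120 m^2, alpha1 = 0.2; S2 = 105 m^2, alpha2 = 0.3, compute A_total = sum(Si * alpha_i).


120 * 0.2 = 24
105 * 0.3 = 31.5
A_total = 24 + 31.5 = 55.5 m^2


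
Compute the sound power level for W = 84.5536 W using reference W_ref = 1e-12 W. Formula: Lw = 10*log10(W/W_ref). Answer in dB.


W / W_ref = 84.5536 / 1e-12 = 8.45536e+13
Lw = 10 * log10(8.45536e+13) = 139.27 dB


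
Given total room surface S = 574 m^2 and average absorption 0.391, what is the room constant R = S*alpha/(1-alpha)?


R = 574 * 0.391 / (1 - 0.391) = 368.53 m^2


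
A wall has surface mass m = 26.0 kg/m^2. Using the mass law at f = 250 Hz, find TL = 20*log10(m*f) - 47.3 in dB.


m * f = 26.0 * 250 = 6500
20*log10(6500) = 76.2583 dB
TL = 76.2583 - 47.3 = 28.958 dB


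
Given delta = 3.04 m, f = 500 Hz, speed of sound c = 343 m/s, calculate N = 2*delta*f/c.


N = 2*delta*f/c = 2*delta/lambda, where lambda = c/f
lambda = 343 / 500 = 0.686 m
N = 2 * 3.04 / 0.686 = 8.863


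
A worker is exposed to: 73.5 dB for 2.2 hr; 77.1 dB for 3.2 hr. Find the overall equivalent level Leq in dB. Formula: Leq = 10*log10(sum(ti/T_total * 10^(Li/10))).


T_total = 2.2 + 3.2 = 5.4 hr
(2.2/5.4) * 10^(73.5/10) = 9.12072e+06
(3.2/5.4) * 10^(77.1/10) = 3.03918e+07
Sum = 9.12072e+06 + 3.03918e+07 = 3.95125e+07
Leq = 10*log10(3.95125e+07) = 75.967 dB


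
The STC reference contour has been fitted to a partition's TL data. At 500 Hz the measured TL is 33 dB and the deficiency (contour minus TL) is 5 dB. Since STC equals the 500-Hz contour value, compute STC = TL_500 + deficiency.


By ASTM E413, STC = value of the fitted reference contour at 500 Hz.
Contour value at 500 Hz = TL_500 + deficiency = 33 + 5 = 38
STC = 38


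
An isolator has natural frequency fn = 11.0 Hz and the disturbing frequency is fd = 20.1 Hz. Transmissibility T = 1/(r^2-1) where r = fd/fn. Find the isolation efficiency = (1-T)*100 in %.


r = 20.1 / 11.0 = 1.82727
r^2 - 1 = 1.82727^2 - 1 = 2.33892
T = 1/2.33892 = 0.427548
Efficiency = (1 - 0.427548)*100 = 57.245 %


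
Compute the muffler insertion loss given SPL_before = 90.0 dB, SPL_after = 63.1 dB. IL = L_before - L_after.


Insertion loss = SPL without muffler - SPL with muffler
IL = 90.0 - 63.1 = 26.9 dB


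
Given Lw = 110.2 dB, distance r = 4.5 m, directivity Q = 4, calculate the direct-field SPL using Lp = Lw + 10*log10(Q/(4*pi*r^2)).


4*pi*r^2 = 4*pi*4.5^2 = 254.469 m^2
Q / (4*pi*r^2) = 4 / 254.469 = 0.015719
Lp = 110.2 + 10*log10(0.015719) = 92.164 dB


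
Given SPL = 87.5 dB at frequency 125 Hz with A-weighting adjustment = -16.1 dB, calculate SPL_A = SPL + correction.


A-weighting table: 125 Hz -> -16.1 dB correction
SPL_A = SPL + correction = 87.5 + (-16.1) = 71.4 dBA


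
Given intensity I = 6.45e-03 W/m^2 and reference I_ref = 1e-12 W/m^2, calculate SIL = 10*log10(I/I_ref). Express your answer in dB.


I / I_ref = 6.45e-03 / 1e-12 = 6.45e+09
SIL = 10 * log10(6.45e+09) = 98.096 dB


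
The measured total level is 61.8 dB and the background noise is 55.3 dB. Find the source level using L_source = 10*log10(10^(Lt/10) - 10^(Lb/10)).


10^(61.8/10) = 1.51356e+06
10^(55.3/10) = 338844
Difference = 1.51356e+06 - 338844 = 1.17472e+06
L_source = 10*log10(1.17472e+06) = 60.699 dB


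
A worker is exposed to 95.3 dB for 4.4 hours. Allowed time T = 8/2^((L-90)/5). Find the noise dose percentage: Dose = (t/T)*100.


T_allowed = 8 / 2^((95.3 - 90)/5) = 3.83706 hr
Dose = 4.4 / 3.83706 * 100 = 114.67 %


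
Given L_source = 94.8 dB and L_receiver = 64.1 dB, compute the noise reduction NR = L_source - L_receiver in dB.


NR = L_source - L_receiver (difference between source and receiving room levels)
NR = 94.8 - 64.1 = 30.7 dB


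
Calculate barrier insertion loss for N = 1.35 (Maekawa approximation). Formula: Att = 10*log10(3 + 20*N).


3 + 20*N = 3 + 20*1.35 = 30
Att = 10*log10(30) = 14.771 dB


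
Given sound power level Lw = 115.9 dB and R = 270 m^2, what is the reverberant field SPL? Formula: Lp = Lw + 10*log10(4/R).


4/R = 4/270 = 0.0148148
Lp = 115.9 + 10*log10(0.0148148) = 97.607 dB


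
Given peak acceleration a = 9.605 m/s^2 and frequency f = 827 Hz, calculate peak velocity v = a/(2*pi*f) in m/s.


omega = 2*pi*f = 2*pi*827 = 5196.19 rad/s
v = a / omega = 9.605 / 5196.19 = 0.0018485 m/s


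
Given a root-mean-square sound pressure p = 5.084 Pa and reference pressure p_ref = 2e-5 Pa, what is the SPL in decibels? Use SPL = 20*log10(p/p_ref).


p / p_ref = 5.084 / 2e-5 = 254200
SPL = 20 * log10(254200) = 108.1 dB


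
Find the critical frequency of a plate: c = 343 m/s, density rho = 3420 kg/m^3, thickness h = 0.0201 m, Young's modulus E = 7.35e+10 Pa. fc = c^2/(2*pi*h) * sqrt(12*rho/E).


12*rho/E = 12*3420/7.35e+10 = 5.58367e-07
sqrt(12*rho/E) = sqrt(5.58367e-07) = 0.00074724
c^2/(2*pi*h) = 343^2/(2*pi*0.0201) = 931563
fc = 931563 * 0.00074724 = 696.1 Hz


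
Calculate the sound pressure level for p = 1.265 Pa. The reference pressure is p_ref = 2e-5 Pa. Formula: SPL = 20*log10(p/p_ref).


p / p_ref = 1.265 / 2e-5 = 63250
SPL = 20 * log10(63250) = 96.021 dB


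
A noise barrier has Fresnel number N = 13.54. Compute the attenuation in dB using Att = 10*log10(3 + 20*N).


3 + 20*N = 3 + 20*13.54 = 273.8
Att = 10*log10(273.8) = 24.374 dB


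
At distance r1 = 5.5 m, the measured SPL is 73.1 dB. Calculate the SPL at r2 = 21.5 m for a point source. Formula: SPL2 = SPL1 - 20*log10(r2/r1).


r2/r1 = 21.5/5.5 = 3.90909
Correction = 20*log10(3.90909) = 11.8415 dB
SPL2 = 73.1 - 11.8415 = 61.258 dB


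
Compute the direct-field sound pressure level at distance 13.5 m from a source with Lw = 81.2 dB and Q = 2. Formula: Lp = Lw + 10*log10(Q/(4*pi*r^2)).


4*pi*r^2 = 4*pi*13.5^2 = 2290.22 m^2
Q / (4*pi*r^2) = 2 / 2290.22 = 0.000873279
Lp = 81.2 + 10*log10(0.000873279) = 50.612 dB


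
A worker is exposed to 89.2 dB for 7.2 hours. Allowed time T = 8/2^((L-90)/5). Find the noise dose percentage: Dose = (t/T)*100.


T_allowed = 8 / 2^((89.2 - 90)/5) = 8.9383 hr
Dose = 7.2 / 8.9383 * 100 = 80.552 %


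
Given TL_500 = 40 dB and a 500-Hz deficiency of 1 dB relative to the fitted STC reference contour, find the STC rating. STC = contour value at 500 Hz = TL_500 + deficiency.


By ASTM E413, STC = value of the fitted reference contour at 500 Hz.
Contour value at 500 Hz = TL_500 + deficiency = 40 + 1 = 41
STC = 41


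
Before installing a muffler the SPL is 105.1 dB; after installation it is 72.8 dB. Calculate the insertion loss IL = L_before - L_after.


Insertion loss = SPL without muffler - SPL with muffler
IL = 105.1 - 72.8 = 32.3 dB


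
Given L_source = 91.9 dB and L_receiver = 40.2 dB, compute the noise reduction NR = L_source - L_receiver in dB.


NR = L_source - L_receiver (difference between source and receiving room levels)
NR = 91.9 - 40.2 = 51.7 dB


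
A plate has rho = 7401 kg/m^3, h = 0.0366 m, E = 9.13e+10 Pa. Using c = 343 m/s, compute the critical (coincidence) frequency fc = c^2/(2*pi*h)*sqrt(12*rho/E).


12*rho/E = 12*7401/9.13e+10 = 9.72749e-07
sqrt(12*rho/E) = sqrt(9.72749e-07) = 0.00098628
c^2/(2*pi*h) = 343^2/(2*pi*0.0366) = 511596
fc = 511596 * 0.00098628 = 504.58 Hz


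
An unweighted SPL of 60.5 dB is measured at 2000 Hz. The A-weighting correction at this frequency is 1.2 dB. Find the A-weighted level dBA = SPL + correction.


A-weighting table: 2000 Hz -> 1.2 dB correction
SPL_A = SPL + correction = 60.5 + (1.2) = 61.7 dBA


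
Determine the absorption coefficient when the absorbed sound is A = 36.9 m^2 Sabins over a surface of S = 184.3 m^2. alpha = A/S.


Absorption coefficient = absorbed power / incident power
alpha = A / S = 36.9 / 184.3 = 0.20022


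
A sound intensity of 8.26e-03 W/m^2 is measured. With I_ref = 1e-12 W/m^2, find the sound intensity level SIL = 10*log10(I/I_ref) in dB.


I / I_ref = 8.26e-03 / 1e-12 = 8.26e+09
SIL = 10 * log10(8.26e+09) = 99.17 dB


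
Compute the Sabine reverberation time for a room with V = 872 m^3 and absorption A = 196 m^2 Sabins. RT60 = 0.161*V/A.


RT60 = 0.161 * 872 / 196 = 0.71629 s


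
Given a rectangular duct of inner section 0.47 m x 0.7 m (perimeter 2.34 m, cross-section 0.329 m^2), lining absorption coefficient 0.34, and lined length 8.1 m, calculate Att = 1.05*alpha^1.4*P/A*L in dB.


alpha^1.4 = 0.34^1.4 = 0.220836
Attenuation rate = 1.05 * alpha^1.4 * P / A
= 1.05 * 0.220836 * 2.34 / 0.329 = 1.64922 dB/m
Total Att = 1.64922 * 8.1 = 13.359 dB


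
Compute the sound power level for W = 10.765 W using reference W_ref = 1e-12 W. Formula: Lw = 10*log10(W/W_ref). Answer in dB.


W / W_ref = 10.765 / 1e-12 = 1.0765e+13
Lw = 10 * log10(1.0765e+13) = 130.32 dB


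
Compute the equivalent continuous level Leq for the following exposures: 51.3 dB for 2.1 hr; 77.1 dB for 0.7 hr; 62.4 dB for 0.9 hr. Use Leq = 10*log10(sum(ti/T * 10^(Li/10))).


T_total = 2.1 + 0.7 + 0.9 = 3.7 hr
(2.1/3.7) * 10^(51.3/10) = 76562.8
(0.7/3.7) * 10^(77.1/10) = 9.70278e+06
(0.9/3.7) * 10^(62.4/10) = 422708
Sum = 76562.8 + 9.70278e+06 + 422708 = 1.02021e+07
Leq = 10*log10(1.02021e+07) = 70.087 dB


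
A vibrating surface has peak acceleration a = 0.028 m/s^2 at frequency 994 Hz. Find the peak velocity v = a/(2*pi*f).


omega = 2*pi*f = 2*pi*994 = 6245.49 rad/s
v = a / omega = 0.028 / 6245.49 = 4.4832e-06 m/s


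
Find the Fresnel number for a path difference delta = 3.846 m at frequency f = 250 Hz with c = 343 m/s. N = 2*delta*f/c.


N = 2*delta*f/c = 2*delta/lambda, where lambda = c/f
lambda = 343 / 250 = 1.372 m
N = 2 * 3.846 / 1.372 = 5.6064


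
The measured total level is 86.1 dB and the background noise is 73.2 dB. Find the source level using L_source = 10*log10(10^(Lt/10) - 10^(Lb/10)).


10^(86.1/10) = 4.0738e+08
10^(73.2/10) = 2.0893e+07
Difference = 4.0738e+08 - 2.0893e+07 = 3.86487e+08
L_source = 10*log10(3.86487e+08) = 85.871 dB


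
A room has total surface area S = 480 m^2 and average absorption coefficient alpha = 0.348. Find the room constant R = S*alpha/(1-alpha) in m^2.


R = 480 * 0.348 / (1 - 0.348) = 256.2 m^2


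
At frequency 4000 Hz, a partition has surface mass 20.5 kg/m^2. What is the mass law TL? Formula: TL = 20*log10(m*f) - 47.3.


m * f = 20.5 * 4000 = 82000
20*log10(82000) = 98.2763 dB
TL = 98.2763 - 47.3 = 50.976 dB


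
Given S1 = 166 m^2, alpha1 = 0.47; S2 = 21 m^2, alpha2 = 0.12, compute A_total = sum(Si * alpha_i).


166 * 0.47 = 78.02
21 * 0.12 = 2.52
A_total = 78.02 + 2.52 = 80.54 m^2


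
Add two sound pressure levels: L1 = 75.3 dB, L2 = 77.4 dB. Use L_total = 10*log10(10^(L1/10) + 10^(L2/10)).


10^(75.3/10) = 3.38844e+07
10^(77.4/10) = 5.49541e+07
Sum = 3.38844e+07 + 5.49541e+07 = 8.88385e+07
L_total = 10*log10(8.88385e+07) = 79.486 dB


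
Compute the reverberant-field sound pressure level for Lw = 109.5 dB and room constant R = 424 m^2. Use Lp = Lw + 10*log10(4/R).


4/R = 4/424 = 0.00943396
Lp = 109.5 + 10*log10(0.00943396) = 89.247 dB


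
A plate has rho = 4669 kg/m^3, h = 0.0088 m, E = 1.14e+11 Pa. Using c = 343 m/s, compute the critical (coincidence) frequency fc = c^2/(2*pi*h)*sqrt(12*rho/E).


12*rho/E = 12*4669/1.14e+11 = 4.91474e-07
sqrt(12*rho/E) = sqrt(4.91474e-07) = 0.000701052
c^2/(2*pi*h) = 343^2/(2*pi*0.0088) = 2.12777e+06
fc = 2.12777e+06 * 0.000701052 = 1491.7 Hz


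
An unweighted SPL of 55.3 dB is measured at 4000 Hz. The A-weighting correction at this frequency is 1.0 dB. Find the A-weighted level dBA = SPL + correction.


A-weighting table: 4000 Hz -> 1.0 dB correction
SPL_A = SPL + correction = 55.3 + (1.0) = 56.3 dBA


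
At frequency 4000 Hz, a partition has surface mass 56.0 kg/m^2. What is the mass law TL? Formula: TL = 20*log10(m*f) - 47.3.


m * f = 56.0 * 4000 = 224000
20*log10(224000) = 107.005 dB
TL = 107.005 - 47.3 = 59.705 dB


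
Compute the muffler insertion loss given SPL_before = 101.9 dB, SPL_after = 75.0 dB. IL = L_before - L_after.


Insertion loss = SPL without muffler - SPL with muffler
IL = 101.9 - 75.0 = 26.9 dB


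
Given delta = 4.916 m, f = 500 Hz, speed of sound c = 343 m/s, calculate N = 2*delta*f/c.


N = 2*delta*f/c = 2*delta/lambda, where lambda = c/f
lambda = 343 / 500 = 0.686 m
N = 2 * 4.916 / 0.686 = 14.332


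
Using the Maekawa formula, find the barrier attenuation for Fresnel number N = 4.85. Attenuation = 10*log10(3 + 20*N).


3 + 20*N = 3 + 20*4.85 = 100
Att = 10*log10(100) = 20 dB


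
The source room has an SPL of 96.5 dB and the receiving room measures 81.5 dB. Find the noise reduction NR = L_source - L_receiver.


NR = L_source - L_receiver (difference between source and receiving room levels)
NR = 96.5 - 81.5 = 15 dB


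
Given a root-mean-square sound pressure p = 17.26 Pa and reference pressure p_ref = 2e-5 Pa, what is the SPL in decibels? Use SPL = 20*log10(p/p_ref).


p / p_ref = 17.26 / 2e-5 = 863000
SPL = 20 * log10(863000) = 118.72 dB


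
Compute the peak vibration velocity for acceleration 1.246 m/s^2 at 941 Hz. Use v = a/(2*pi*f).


omega = 2*pi*f = 2*pi*941 = 5912.48 rad/s
v = a / omega = 1.246 / 5912.48 = 0.00021074 m/s


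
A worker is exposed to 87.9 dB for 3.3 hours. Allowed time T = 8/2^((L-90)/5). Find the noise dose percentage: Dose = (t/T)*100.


T_allowed = 8 / 2^((87.9 - 90)/5) = 10.7034 hr
Dose = 3.3 / 10.7034 * 100 = 30.831 %


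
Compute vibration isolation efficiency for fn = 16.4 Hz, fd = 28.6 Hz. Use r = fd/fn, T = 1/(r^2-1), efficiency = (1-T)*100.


r = 28.6 / 16.4 = 1.7439
r^2 - 1 = 1.7439^2 - 1 = 2.04119
T = 1/2.04119 = 0.48991
Efficiency = (1 - 0.48991)*100 = 51.009 %


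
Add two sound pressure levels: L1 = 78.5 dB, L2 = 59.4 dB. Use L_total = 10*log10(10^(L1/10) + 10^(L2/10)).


10^(78.5/10) = 7.07946e+07
10^(59.4/10) = 870964
Sum = 7.07946e+07 + 870964 = 7.16656e+07
L_total = 10*log10(7.16656e+07) = 78.553 dB


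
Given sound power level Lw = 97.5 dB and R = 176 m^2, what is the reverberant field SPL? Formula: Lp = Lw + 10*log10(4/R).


4/R = 4/176 = 0.0227273
Lp = 97.5 + 10*log10(0.0227273) = 81.065 dB


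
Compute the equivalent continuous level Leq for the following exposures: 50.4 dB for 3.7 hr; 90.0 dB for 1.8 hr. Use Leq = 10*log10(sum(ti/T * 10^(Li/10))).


T_total = 3.7 + 1.8 = 5.5 hr
(3.7/5.5) * 10^(50.4/10) = 73763.1
(1.8/5.5) * 10^(90.0/10) = 3.27273e+08
Sum = 73763.1 + 3.27273e+08 = 3.27347e+08
Leq = 10*log10(3.27347e+08) = 85.15 dB


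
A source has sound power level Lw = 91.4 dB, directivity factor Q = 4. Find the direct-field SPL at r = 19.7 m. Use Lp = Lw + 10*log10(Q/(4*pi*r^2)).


4*pi*r^2 = 4*pi*19.7^2 = 4876.88 m^2
Q / (4*pi*r^2) = 4 / 4876.88 = 0.000820197
Lp = 91.4 + 10*log10(0.000820197) = 60.539 dB


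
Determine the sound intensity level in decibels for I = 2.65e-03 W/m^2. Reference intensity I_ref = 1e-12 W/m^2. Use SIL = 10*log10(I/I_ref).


I / I_ref = 2.65e-03 / 1e-12 = 2.65e+09
SIL = 10 * log10(2.65e+09) = 94.232 dB


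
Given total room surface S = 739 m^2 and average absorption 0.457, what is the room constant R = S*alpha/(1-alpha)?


R = 739 * 0.457 / (1 - 0.457) = 621.96 m^2


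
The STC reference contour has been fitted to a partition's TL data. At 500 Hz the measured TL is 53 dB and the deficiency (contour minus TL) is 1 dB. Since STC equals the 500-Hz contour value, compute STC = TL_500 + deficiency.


By ASTM E413, STC = value of the fitted reference contour at 500 Hz.
Contour value at 500 Hz = TL_500 + deficiency = 53 + 1 = 54
STC = 54


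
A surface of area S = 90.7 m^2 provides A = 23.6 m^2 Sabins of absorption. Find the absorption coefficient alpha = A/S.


Absorption coefficient = absorbed power / incident power
alpha = A / S = 23.6 / 90.7 = 0.2602


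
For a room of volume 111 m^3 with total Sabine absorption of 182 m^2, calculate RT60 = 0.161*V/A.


RT60 = 0.161 * 111 / 182 = 0.098192 s


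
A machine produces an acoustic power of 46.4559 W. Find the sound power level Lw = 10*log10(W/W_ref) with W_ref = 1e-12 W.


W / W_ref = 46.4559 / 1e-12 = 4.64559e+13
Lw = 10 * log10(4.64559e+13) = 136.67 dB


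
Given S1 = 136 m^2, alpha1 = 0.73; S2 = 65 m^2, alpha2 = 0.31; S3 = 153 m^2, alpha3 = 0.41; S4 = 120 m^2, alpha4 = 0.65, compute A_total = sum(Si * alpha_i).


136 * 0.73 = 99.28
65 * 0.31 = 20.15
153 * 0.41 = 62.73
120 * 0.65 = 78
A_total = 99.28 + 20.15 + 62.73 + 78 = 260.16 m^2


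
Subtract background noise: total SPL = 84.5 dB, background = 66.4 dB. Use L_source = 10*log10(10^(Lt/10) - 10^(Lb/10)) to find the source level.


10^(84.5/10) = 2.81838e+08
10^(66.4/10) = 4.36516e+06
Difference = 2.81838e+08 - 4.36516e+06 = 2.77473e+08
L_source = 10*log10(2.77473e+08) = 84.432 dB


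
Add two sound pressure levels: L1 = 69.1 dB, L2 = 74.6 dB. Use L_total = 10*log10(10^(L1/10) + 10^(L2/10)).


10^(69.1/10) = 8.12831e+06
10^(74.6/10) = 2.88403e+07
Sum = 8.12831e+06 + 2.88403e+07 = 3.69686e+07
L_total = 10*log10(3.69686e+07) = 75.678 dB


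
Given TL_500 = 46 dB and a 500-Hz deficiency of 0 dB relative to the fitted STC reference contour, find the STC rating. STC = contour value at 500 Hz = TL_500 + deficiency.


By ASTM E413, STC = value of the fitted reference contour at 500 Hz.
Contour value at 500 Hz = TL_500 + deficiency = 46 + 0 = 46
STC = 46


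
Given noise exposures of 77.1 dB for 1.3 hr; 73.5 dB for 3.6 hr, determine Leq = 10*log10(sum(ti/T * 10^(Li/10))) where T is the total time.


T_total = 1.3 + 3.6 = 4.9 hr
(1.3/4.9) * 10^(77.1/10) = 1.36065e+07
(3.6/4.9) * 10^(73.5/10) = 1.64477e+07
Sum = 1.36065e+07 + 1.64477e+07 = 3.00542e+07
Leq = 10*log10(3.00542e+07) = 74.779 dB


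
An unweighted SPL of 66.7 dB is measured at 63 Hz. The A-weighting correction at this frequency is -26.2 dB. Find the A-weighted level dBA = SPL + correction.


A-weighting table: 63 Hz -> -26.2 dB correction
SPL_A = SPL + correction = 66.7 + (-26.2) = 40.5 dBA


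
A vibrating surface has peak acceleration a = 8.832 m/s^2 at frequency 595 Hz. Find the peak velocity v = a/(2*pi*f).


omega = 2*pi*f = 2*pi*595 = 3738.5 rad/s
v = a / omega = 8.832 / 3738.5 = 0.0023624 m/s


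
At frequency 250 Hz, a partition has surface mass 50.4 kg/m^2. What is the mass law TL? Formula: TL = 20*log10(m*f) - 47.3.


m * f = 50.4 * 250 = 12600
20*log10(12600) = 82.0074 dB
TL = 82.0074 - 47.3 = 34.707 dB


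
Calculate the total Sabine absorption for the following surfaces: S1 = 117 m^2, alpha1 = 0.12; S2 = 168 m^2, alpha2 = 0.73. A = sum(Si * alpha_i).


117 * 0.12 = 14.04
168 * 0.73 = 122.64
A_total = 14.04 + 122.64 = 136.68 m^2


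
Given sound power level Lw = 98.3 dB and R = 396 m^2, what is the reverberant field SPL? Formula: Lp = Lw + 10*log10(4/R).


4/R = 4/396 = 0.010101
Lp = 98.3 + 10*log10(0.010101) = 78.344 dB


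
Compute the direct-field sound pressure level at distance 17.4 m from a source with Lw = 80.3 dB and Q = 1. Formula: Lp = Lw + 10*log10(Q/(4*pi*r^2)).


4*pi*r^2 = 4*pi*17.4^2 = 3804.59 m^2
Q / (4*pi*r^2) = 1 / 3804.59 = 0.00026284
Lp = 80.3 + 10*log10(0.00026284) = 44.497 dB


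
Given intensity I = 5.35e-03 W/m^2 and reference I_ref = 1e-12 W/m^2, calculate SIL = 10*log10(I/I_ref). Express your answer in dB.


I / I_ref = 5.35e-03 / 1e-12 = 5.35e+09
SIL = 10 * log10(5.35e+09) = 97.284 dB


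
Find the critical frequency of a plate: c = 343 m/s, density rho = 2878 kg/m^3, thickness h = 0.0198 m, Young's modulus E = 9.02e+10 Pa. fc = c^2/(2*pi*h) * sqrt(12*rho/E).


12*rho/E = 12*2878/9.02e+10 = 3.82882e-07
sqrt(12*rho/E) = sqrt(3.82882e-07) = 0.000618775
c^2/(2*pi*h) = 343^2/(2*pi*0.0198) = 945678
fc = 945678 * 0.000618775 = 585.16 Hz


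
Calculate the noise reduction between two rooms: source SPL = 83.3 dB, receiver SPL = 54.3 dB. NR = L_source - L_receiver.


NR = L_source - L_receiver (difference between source and receiving room levels)
NR = 83.3 - 54.3 = 29 dB


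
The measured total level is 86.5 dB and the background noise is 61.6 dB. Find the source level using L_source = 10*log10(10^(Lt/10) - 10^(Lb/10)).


10^(86.5/10) = 4.46684e+08
10^(61.6/10) = 1.44544e+06
Difference = 4.46684e+08 - 1.44544e+06 = 4.45239e+08
L_source = 10*log10(4.45239e+08) = 86.486 dB


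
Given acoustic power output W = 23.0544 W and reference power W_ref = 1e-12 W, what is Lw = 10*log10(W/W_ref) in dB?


W / W_ref = 23.0544 / 1e-12 = 2.30544e+13
Lw = 10 * log10(2.30544e+13) = 133.63 dB


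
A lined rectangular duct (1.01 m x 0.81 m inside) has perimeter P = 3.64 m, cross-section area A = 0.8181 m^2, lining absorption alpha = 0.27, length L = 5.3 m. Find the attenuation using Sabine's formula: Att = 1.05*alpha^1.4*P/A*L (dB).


alpha^1.4 = 0.27^1.4 = 0.159922
Attenuation rate = 1.05 * alpha^1.4 * P / A
= 1.05 * 0.159922 * 3.64 / 0.8181 = 0.747124 dB/m
Total Att = 0.747124 * 5.3 = 3.9598 dB


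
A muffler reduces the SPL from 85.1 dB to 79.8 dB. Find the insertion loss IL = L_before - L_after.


Insertion loss = SPL without muffler - SPL with muffler
IL = 85.1 - 79.8 = 5.3 dB


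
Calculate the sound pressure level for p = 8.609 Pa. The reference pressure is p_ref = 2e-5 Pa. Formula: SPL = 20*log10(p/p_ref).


p / p_ref = 8.609 / 2e-5 = 430450
SPL = 20 * log10(430450) = 112.68 dB


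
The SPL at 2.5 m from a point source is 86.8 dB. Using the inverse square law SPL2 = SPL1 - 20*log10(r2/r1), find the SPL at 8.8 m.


r2/r1 = 8.8/2.5 = 3.52
Correction = 20*log10(3.52) = 10.9309 dB
SPL2 = 86.8 - 10.9309 = 75.869 dB


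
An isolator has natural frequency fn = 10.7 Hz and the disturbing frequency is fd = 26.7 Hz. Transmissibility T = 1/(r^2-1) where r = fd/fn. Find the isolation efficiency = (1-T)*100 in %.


r = 26.7 / 10.7 = 2.49533
r^2 - 1 = 2.49533^2 - 1 = 5.22667
T = 1/5.22667 = 0.191326
Efficiency = (1 - 0.191326)*100 = 80.867 %


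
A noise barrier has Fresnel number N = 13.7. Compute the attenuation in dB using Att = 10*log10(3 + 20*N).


3 + 20*N = 3 + 20*13.7 = 277
Att = 10*log10(277) = 24.425 dB


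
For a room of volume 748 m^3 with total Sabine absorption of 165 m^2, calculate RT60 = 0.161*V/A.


RT60 = 0.161 * 748 / 165 = 0.72987 s


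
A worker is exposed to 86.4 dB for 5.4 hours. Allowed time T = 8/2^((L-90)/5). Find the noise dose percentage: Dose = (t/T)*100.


T_allowed = 8 / 2^((86.4 - 90)/5) = 13.1775 hr
Dose = 5.4 / 13.1775 * 100 = 40.979 %


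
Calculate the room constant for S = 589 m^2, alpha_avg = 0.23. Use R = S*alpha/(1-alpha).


R = 589 * 0.23 / (1 - 0.23) = 175.94 m^2


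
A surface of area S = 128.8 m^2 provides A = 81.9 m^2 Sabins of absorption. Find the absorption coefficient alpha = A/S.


Absorption coefficient = absorbed power / incident power
alpha = A / S = 81.9 / 128.8 = 0.63587


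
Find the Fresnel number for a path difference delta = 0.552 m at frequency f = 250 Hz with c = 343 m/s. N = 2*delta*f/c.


N = 2*delta*f/c = 2*delta/lambda, where lambda = c/f
lambda = 343 / 250 = 1.372 m
N = 2 * 0.552 / 1.372 = 0.80466


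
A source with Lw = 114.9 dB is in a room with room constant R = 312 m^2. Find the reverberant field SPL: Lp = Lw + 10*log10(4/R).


4/R = 4/312 = 0.0128205
Lp = 114.9 + 10*log10(0.0128205) = 95.979 dB


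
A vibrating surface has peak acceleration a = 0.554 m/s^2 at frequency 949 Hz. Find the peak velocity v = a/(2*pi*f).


omega = 2*pi*f = 2*pi*949 = 5962.74 rad/s
v = a / omega = 0.554 / 5962.74 = 9.291e-05 m/s


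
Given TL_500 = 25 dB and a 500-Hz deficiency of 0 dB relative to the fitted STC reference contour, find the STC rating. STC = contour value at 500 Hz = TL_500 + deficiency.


By ASTM E413, STC = value of the fitted reference contour at 500 Hz.
Contour value at 500 Hz = TL_500 + deficiency = 25 + 0 = 25
STC = 25


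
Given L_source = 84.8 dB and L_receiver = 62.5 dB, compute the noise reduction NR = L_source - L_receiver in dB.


NR = L_source - L_receiver (difference between source and receiving room levels)
NR = 84.8 - 62.5 = 22.3 dB


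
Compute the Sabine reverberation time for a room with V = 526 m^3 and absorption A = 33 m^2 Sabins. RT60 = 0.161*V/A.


RT60 = 0.161 * 526 / 33 = 2.5662 s


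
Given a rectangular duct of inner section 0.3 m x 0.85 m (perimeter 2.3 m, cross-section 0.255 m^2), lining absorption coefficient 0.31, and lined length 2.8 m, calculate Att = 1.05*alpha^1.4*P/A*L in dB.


alpha^1.4 = 0.31^1.4 = 0.194047
Attenuation rate = 1.05 * alpha^1.4 * P / A
= 1.05 * 0.194047 * 2.3 / 0.255 = 1.83774 dB/m
Total Att = 1.83774 * 2.8 = 5.1457 dB


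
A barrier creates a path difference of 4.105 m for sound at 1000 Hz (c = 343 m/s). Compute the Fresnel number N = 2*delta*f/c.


N = 2*delta*f/c = 2*delta/lambda, where lambda = c/f
lambda = 343 / 1000 = 0.343 m
N = 2 * 4.105 / 0.343 = 23.936


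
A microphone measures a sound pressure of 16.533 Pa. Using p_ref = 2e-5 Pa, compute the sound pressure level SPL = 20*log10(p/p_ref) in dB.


p / p_ref = 16.533 / 2e-5 = 826650
SPL = 20 * log10(826650) = 118.35 dB


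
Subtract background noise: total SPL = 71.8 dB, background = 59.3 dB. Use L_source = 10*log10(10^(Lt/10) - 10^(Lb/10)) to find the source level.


10^(71.8/10) = 1.51356e+07
10^(59.3/10) = 851138
Difference = 1.51356e+07 - 851138 = 1.42845e+07
L_source = 10*log10(1.42845e+07) = 71.549 dB


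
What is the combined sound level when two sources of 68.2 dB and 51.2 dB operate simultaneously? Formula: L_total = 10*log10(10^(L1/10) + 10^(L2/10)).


10^(68.2/10) = 6.60693e+06
10^(51.2/10) = 131826
Sum = 6.60693e+06 + 131826 = 6.73876e+06
L_total = 10*log10(6.73876e+06) = 68.286 dB


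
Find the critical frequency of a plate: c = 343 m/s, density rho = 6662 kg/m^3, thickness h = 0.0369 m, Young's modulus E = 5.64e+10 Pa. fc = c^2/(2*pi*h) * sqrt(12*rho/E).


12*rho/E = 12*6662/5.64e+10 = 1.41745e-06
sqrt(12*rho/E) = sqrt(1.41745e-06) = 0.00119057
c^2/(2*pi*h) = 343^2/(2*pi*0.0369) = 507437
fc = 507437 * 0.00119057 = 604.14 Hz


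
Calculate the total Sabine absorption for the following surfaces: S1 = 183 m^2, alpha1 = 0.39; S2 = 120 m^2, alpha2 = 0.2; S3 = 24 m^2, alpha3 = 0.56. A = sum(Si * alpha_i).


183 * 0.39 = 71.37
120 * 0.2 = 24
24 * 0.56 = 13.44
A_total = 71.37 + 24 + 13.44 = 108.81 m^2


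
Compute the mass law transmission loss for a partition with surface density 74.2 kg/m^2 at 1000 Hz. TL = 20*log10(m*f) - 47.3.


m * f = 74.2 * 1000 = 74200
20*log10(74200) = 97.4081 dB
TL = 97.4081 - 47.3 = 50.108 dB


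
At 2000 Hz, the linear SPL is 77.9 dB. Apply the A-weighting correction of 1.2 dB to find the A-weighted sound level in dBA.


A-weighting table: 2000 Hz -> 1.2 dB correction
SPL_A = SPL + correction = 77.9 + (1.2) = 79.1 dBA


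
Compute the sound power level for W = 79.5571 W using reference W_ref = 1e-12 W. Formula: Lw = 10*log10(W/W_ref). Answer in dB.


W / W_ref = 79.5571 / 1e-12 = 7.95571e+13
Lw = 10 * log10(7.95571e+13) = 139.01 dB


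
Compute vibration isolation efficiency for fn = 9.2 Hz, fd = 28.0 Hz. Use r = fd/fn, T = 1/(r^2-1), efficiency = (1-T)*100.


r = 28.0 / 9.2 = 3.04348
r^2 - 1 = 3.04348^2 - 1 = 8.26277
T = 1/8.26277 = 0.121025
Efficiency = (1 - 0.121025)*100 = 87.898 %


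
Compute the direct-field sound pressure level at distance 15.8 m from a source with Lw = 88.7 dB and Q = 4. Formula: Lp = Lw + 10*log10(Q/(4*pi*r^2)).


4*pi*r^2 = 4*pi*15.8^2 = 3137.07 m^2
Q / (4*pi*r^2) = 4 / 3137.07 = 0.00127508
Lp = 88.7 + 10*log10(0.00127508) = 59.755 dB


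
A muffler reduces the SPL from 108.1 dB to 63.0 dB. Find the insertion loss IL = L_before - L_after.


Insertion loss = SPL without muffler - SPL with muffler
IL = 108.1 - 63.0 = 45.1 dB


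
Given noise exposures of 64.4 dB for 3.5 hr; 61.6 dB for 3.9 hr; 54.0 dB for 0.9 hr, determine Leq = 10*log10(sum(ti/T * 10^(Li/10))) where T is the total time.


T_total = 3.5 + 3.9 + 0.9 = 8.3 hr
(3.5/8.3) * 10^(64.4/10) = 1.16142e+06
(3.9/8.3) * 10^(61.6/10) = 679183
(0.9/8.3) * 10^(54.0/10) = 27237.3
Sum = 1.16142e+06 + 679183 + 27237.3 = 1.86784e+06
Leq = 10*log10(1.86784e+06) = 62.713 dB


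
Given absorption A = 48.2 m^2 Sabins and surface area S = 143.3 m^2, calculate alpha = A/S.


Absorption coefficient = absorbed power / incident power
alpha = A / S = 48.2 / 143.3 = 0.33636


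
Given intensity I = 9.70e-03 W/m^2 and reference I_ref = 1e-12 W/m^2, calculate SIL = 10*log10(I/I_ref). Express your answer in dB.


I / I_ref = 9.70e-03 / 1e-12 = 9.7e+09
SIL = 10 * log10(9.7e+09) = 99.868 dB


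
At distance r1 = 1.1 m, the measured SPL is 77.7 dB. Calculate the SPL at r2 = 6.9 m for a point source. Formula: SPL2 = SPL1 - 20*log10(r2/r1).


r2/r1 = 6.9/1.1 = 6.27273
Correction = 20*log10(6.27273) = 15.9491 dB
SPL2 = 77.7 - 15.9491 = 61.751 dB


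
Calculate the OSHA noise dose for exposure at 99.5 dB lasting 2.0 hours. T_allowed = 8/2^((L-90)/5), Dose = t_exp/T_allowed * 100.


T_allowed = 8 / 2^((99.5 - 90)/5) = 2.14355 hr
Dose = 2.0 / 2.14355 * 100 = 93.303 %


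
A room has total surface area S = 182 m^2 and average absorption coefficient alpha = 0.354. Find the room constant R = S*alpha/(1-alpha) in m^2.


R = 182 * 0.354 / (1 - 0.354) = 99.734 m^2


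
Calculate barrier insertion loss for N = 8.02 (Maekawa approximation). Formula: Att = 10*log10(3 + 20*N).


3 + 20*N = 3 + 20*8.02 = 163.4
Att = 10*log10(163.4) = 22.133 dB


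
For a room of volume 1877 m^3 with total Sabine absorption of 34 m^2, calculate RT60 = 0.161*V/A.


RT60 = 0.161 * 1877 / 34 = 8.8881 s


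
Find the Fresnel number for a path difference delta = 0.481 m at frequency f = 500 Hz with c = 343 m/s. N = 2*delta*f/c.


N = 2*delta*f/c = 2*delta/lambda, where lambda = c/f
lambda = 343 / 500 = 0.686 m
N = 2 * 0.481 / 0.686 = 1.4023


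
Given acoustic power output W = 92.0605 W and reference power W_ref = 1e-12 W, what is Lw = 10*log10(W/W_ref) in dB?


W / W_ref = 92.0605 / 1e-12 = 9.20605e+13
Lw = 10 * log10(9.20605e+13) = 139.64 dB


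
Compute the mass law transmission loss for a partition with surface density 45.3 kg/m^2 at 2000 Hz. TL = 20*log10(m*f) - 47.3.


m * f = 45.3 * 2000 = 90600
20*log10(90600) = 99.1426 dB
TL = 99.1426 - 47.3 = 51.843 dB


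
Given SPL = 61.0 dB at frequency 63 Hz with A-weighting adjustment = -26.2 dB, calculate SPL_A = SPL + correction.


A-weighting table: 63 Hz -> -26.2 dB correction
SPL_A = SPL + correction = 61.0 + (-26.2) = 34.8 dBA


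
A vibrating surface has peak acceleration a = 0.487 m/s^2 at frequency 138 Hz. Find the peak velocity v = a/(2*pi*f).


omega = 2*pi*f = 2*pi*138 = 867.08 rad/s
v = a / omega = 0.487 / 867.08 = 0.00056166 m/s
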